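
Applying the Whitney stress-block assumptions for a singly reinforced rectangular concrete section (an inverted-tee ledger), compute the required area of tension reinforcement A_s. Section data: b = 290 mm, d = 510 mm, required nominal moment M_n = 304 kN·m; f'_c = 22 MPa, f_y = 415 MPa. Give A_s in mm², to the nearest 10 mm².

With M_n = 0.85 f'_c a b (d − a/2), solve the quadratic for a:
a = d − √(d² − 2M_n/(0.85 f'_c b)) = 510 − √(510² − 2 × 304×10⁶/(0.85 × 22 × 290)) = 125.31 mm.
A_s = 0.85 f'_c a b / f_y = 0.85 × 22 × 125.31 × 290 / 415 = 1637.5 mm².

A_s ≈ 1640 mm²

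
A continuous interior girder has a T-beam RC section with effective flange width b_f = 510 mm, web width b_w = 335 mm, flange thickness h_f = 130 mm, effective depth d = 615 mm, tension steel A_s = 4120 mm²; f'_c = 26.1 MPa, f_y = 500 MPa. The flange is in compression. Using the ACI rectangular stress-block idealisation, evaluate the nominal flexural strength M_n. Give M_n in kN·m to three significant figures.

Tension: T = A_s f_y = 4120 × 500 = 2060000 N.
Try a within the flange: a = T/(0.85 f'_c b_f) = 2060000/(0.85 × 26.1 × 510) = 182.07 mm.
a = 182.07 > h_f = 130 mm: the block extends into the web. Split into flange-overhang and web parts.
C_f = 0.85 f'_c (b_f − b_w) h_f = 0.85 × 26.1 × (510 − 335) × 130 = 504709 N.
Remaining web compression depth: a_w = (T − C_f)/(0.85 f'_c b_w) = (2060000 − 504709)/(0.85 × 26.1 × 335) = 209.27 mm.
M_n = C_f(d − h_f/2) + (T − C_f)(d − a_w/2) = 504709 × (615 − 65) + 1555291 × (615 − 104.635) = 277.59 + 793.77 = 1071.36 × 10⁶ N·mm.
M_n = 1071.36 kN·m.

M_n ≈ 1070 kN·m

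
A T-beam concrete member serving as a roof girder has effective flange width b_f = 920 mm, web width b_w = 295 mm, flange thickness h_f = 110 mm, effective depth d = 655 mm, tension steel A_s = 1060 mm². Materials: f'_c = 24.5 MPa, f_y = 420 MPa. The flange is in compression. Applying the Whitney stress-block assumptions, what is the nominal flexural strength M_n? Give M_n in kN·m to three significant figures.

M_n ≈ 286 kN·m

Tension: T = A_s f_y = 1060 × 420 = 445200 N.
Try a within the flange: a = T/(0.85 f'_c b_f) = 445200/(0.85 × 24.5 × 920) = 23.24 mm.
Since a = 23.24 ≤ h_f = 110 mm, the stress block lies entirely in the flange; analyse as a rectangular beam of width b_f.
M_n = T(d − a/2) = 445200 × (655 − 11.62) = 286.43 × 10⁶ N·mm.
M_n = 286.43 kN·m.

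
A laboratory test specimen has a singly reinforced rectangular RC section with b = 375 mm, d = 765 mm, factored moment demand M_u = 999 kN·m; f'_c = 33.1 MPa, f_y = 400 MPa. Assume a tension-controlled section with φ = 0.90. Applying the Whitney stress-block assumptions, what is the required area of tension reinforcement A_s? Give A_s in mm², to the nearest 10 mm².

A_s ≈ 4030 mm²

M_n = M_u/φ = 999/0.90 = 1110 kN·m.
With M_n = 0.85 f'_c a b (d − a/2), solve the quadratic for a:
a = d − √(d² − 2M_n/(0.85 f'_c b)) = 765 − √(765² − 2 × 1110×10⁶/(0.85 × 33.1 × 375)) = 152.78 mm.
A_s = 0.85 f'_c a b / f_y = 0.85 × 33.1 × 152.78 × 375 / 400 = 4029.8 mm².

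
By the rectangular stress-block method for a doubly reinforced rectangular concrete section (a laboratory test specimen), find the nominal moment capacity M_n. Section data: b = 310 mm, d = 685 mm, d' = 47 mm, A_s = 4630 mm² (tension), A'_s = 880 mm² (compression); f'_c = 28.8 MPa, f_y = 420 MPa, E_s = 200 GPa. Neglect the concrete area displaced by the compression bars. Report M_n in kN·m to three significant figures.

M_n ≈ 1150 kN·m

Assume both tension and compression steel yield.
Net tension couple steel: A_s − A'_s = 3750 mm².
a = (A_s − A'_s) f_y / (0.85 f'_c b) = 1575000/(0.85 × 28.8 × 310) = 207.54 mm.
c = a/β₁ = 207.54/0.844 = 245.90 mm; ε'_s = 0.003(c − d')/c = 0.0024 ≥ f_y/E_s = 0.0021, so compression steel does yield.
M_n = (A_s − A'_s) f_y (d − a/2) + A'_s f_y (d − d') = [1575000 × (685 − 103.77) + 369600 × (685 − 47)] × 10⁻⁶ = 915.44 + 235.80 = 1151.24 kN·m.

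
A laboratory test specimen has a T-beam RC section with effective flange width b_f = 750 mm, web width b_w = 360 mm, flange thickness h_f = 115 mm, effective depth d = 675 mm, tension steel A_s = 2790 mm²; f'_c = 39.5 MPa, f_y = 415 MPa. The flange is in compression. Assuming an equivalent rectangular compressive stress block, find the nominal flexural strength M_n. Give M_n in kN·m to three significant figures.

M_n ≈ 755 kN·m

Tension: T = A_s f_y = 2790 × 415 = 1157850 N.
Try a within the flange: a = T/(0.85 f'_c b_f) = 1157850/(0.85 × 39.5 × 750) = 45.98 mm.
Since a = 45.98 ≤ h_f = 115 mm, the stress block lies entirely in the flange; analyse as a rectangular beam of width b_f.
M_n = T(d − a/2) = 1157850 × (675 − 22.99) = 754.93 × 10⁶ N·mm.
M_n = 754.93 kN·m.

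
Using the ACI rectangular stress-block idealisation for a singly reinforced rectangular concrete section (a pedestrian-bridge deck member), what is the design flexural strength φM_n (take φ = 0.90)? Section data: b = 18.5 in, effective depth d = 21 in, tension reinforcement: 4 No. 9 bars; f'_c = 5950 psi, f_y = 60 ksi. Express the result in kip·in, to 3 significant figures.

A_s = 4 × 1 = 4 in².
T = A_s f_y = 4 × 60 = 240 kips.
a = T/(0.85 f'_c b) = 240/(0.85 × 5.95 × 18.5) = 2.565 in.
M_n = T(d − a/2) = 240 × (21 − 1.2825) = 4732.2 kip·in.
φM_n = 0.90 × 4732.2 = 4259.0 kip·in.

φM_n ≈ 4260 kip·in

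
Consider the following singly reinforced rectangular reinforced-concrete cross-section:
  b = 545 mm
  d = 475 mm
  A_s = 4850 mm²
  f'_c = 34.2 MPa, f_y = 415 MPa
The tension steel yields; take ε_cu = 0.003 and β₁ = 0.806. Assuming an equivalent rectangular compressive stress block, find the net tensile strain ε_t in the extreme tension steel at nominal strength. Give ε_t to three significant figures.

ε_t ≈ 0.00604

a = A_s f_y/(0.85 f'_c b) = 127.04 mm.
β₁ = 0.806, so c = a/β₁ = 127.04/0.806 = 157.62 mm.
From the linear strain diagram with ε_cu = 0.003: ε_t = 0.003 (d − c)/c = 0.003 × (475 − 157.62)/157.62 = 0.00604.
Since ε_t ≥ 0.005, the section is tension-controlled.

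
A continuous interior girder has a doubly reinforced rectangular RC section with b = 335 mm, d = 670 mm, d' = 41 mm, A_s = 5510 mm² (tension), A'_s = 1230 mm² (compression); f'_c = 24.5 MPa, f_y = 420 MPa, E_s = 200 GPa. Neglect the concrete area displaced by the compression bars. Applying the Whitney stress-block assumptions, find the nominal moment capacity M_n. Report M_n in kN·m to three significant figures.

M_n ≈ 1300 kN·m

Assume both tension and compression steel yield.
Net tension couple steel: A_s − A'_s = 4280 mm².
a = (A_s − A'_s) f_y / (0.85 f'_c b) = 1797600/(0.85 × 24.5 × 335) = 257.67 mm.
c = a/β₁ = 257.67/0.85 = 303.14 mm; ε'_s = 0.003(c − d')/c = 0.0026 ≥ f_y/E_s = 0.0021, so compression steel does yield.
M_n = (A_s − A'_s) f_y (d − a/2) + A'_s f_y (d − d') = [1797600 × (670 − 128.835) + 516600 × (670 − 41)] × 10⁻⁶ = 972.80 + 324.94 = 1297.74 kN·m.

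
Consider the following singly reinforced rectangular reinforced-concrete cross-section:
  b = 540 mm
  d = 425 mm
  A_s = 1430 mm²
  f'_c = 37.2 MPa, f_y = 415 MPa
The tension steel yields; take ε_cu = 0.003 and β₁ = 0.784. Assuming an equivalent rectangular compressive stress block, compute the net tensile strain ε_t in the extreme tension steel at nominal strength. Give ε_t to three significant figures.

a = A_s f_y/(0.85 f'_c b) = 34.76 mm.
β₁ = 0.784, so c = a/β₁ = 34.76/0.784 = 44.34 mm.
From the linear strain diagram with ε_cu = 0.003: ε_t = 0.003 (d − c)/c = 0.003 × (425 − 44.34)/44.34 = 0.0258.
Since ε_t ≥ 0.005, the section is tension-controlled.

ε_t ≈ 0.0258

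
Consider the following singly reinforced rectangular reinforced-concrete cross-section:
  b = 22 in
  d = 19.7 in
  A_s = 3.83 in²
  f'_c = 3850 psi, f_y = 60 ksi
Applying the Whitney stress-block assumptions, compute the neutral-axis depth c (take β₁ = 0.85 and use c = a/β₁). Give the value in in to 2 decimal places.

c ≈ 3.76 in

T = A_s f_y = 3.83 × 60 = 229.8 kips.
a = T/(0.85 f'_c b) = 229.8/(0.85 × 3.85 × 22) = 3.1919 in.
With β₁ = 0.85, c = a/β₁ = 3.1919/0.85 = 3.76 in.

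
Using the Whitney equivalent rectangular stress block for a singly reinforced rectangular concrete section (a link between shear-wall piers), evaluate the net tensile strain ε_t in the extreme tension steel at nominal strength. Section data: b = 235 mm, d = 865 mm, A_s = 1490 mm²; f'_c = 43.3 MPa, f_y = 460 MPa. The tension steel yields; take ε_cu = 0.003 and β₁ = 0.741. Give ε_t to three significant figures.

ε_t ≈ 0.0213

a = A_s f_y/(0.85 f'_c b) = 79.24 mm.
β₁ = 0.741, so c = a/β₁ = 79.24/0.741 = 106.94 mm.
From the linear strain diagram with ε_cu = 0.003: ε_t = 0.003 (d − c)/c = 0.003 × (865 − 106.94)/106.94 = 0.0213.
Since ε_t ≥ 0.005, the section is tension-controlled.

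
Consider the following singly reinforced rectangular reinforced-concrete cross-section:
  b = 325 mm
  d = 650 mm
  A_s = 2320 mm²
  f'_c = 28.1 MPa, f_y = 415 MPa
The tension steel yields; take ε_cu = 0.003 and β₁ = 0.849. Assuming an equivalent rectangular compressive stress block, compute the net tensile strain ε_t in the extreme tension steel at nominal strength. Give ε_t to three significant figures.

a = A_s f_y/(0.85 f'_c b) = 124.03 mm.
β₁ = 0.849, so c = a/β₁ = 124.03/0.849 = 146.09 mm.
From the linear strain diagram with ε_cu = 0.003: ε_t = 0.003 (d − c)/c = 0.003 × (650 − 146.09)/146.09 = 0.0103.
Since ε_t ≥ 0.005, the section is tension-controlled.

ε_t ≈ 0.0103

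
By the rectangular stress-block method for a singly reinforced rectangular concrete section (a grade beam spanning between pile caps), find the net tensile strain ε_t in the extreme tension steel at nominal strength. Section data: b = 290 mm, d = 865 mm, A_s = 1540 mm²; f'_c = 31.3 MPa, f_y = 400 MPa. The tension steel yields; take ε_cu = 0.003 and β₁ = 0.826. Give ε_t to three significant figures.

a = A_s f_y/(0.85 f'_c b) = 79.84 mm.
β₁ = 0.826, so c = a/β₁ = 79.84/0.826 = 96.66 mm.
From the linear strain diagram with ε_cu = 0.003: ε_t = 0.003 (d − c)/c = 0.003 × (865 − 96.66)/96.66 = 0.0238.
Since ε_t ≥ 0.005, the section is tension-controlled.

ε_t ≈ 0.0238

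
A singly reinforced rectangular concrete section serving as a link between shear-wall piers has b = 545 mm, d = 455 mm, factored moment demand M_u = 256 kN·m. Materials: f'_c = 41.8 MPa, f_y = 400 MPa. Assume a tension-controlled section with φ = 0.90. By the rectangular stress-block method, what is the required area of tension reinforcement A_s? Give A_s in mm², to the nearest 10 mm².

A_s ≈ 1620 mm²

M_n = M_u/φ = 256/0.90 = 284.444 kN·m.
With M_n = 0.85 f'_c a b (d − a/2), solve the quadratic for a:
a = d − √(d² − 2M_n/(0.85 f'_c b)) = 455 − √(455² − 2 × 284.444×10⁶/(0.85 × 41.8 × 545)) = 33.52 mm.
A_s = 0.85 f'_c a b / f_y = 0.85 × 41.8 × 33.52 × 545 / 400 = 1622.7 mm².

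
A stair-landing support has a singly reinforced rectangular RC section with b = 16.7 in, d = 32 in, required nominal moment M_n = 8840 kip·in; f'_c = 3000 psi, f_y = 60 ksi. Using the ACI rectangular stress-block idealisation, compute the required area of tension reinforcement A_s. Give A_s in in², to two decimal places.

A_s ≈ 5.20 in²

From M_n = 0.85 f'_c a b (d − a/2):
a = d − √(d² − 2M_n/(0.85 f'_c b)) = 32 − √(32² − 2 × 8840/(0.85 × 3 × 16.7)) = 7.326 in.
A_s = 0.85 f'_c a b / f_y = 0.85 × 3 × 7.326 × 16.7 / 60 = 5.200 in².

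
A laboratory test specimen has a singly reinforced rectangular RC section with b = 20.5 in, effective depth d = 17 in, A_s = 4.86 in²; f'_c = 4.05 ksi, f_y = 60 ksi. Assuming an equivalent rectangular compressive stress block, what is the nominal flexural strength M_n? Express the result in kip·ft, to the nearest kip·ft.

T = A_s f_y = 4.86 × 60 = 291.6 kips.
a = T/(0.85 f'_c b) = 291.6/(0.85 × 4.05 × 20.5) = 4.132 in.
M_n = T(d − a/2) = 291.6 × (17 − 2.066) = 4354.8 kip·in = 4354.8/12 = 362.90 kip·ft.

M_n ≈ 363 kip·ft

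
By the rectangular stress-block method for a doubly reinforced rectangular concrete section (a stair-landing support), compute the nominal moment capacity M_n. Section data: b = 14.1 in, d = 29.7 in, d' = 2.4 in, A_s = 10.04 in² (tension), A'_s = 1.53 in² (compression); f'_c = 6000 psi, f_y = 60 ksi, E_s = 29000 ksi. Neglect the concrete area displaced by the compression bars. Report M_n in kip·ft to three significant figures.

Assume both steels yield.
a = (A_s − A'_s) f_y/(0.85 f'_c b) = (10.04 − 1.53) × 60/(0.85 × 6 × 14.1) = 7.101 in.
c = a/β₁ = 7.101/0.75 = 9.468 in; ε'_s = 0.003(c − d')/c = 0.0022 ≥ ε_y = 0.0021, so the compression steel yields.
M_n = (A_s − A'_s) f_y (d − a/2) + A'_s f_y (d − d') = 510.6 × (29.7 − 3.5505) + 91.8 × (29.7 − 2.4) = 13351.9 + 2506.1 = 15858.0 kip·in = 15858.0/12 = 1321.50 kip·ft.

M_n ≈ 1320 kip·ft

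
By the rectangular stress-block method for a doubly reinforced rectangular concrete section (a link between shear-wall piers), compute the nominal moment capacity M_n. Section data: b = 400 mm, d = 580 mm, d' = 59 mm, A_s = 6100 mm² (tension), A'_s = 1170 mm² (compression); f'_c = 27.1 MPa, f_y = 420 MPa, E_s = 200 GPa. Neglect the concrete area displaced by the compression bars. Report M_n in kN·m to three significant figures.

Assume both tension and compression steel yield.
Net tension couple steel: A_s − A'_s = 4930 mm².
a = (A_s − A'_s) f_y / (0.85 f'_c b) = 2070600/(0.85 × 27.1 × 400) = 224.72 mm.
c = a/β₁ = 224.72/0.85 = 264.38 mm; ε'_s = 0.003(c − d')/c = 0.0023 ≥ f_y/E_s = 0.0021, so compression steel does yield.
M_n = (A_s − A'_s) f_y (d − a/2) + A'_s f_y (d − d') = [2070600 × (580 − 112.36) + 491400 × (580 − 59)] × 10⁻⁶ = 968.30 + 256.02 = 1224.32 kN·m.

M_n ≈ 1220 kN·m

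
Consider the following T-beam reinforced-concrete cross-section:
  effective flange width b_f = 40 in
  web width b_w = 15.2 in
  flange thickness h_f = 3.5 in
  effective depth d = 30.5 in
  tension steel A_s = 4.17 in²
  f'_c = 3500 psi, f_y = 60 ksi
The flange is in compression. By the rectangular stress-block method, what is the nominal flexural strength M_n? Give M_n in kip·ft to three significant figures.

M_n ≈ 614 kip·ft

Tension: T = A_s f_y = 4.17 × 60 = 250.2 kips.
Try a within the flange: a = T/(0.85 f'_c b_f) = 250.2/(0.85 × 3.5 × 40) = 2.103 in.
Since a = 2.103 ≤ h_f = 3.5 in, the stress block lies entirely in the flange; analyse as a rectangular beam of width b_f.
M_n = T(d − a/2) = 250.2 × (30.5 − 1.0515) = 7368.0 kip·in.
M_n = 7368.0/12 = 614.00 kip·ft.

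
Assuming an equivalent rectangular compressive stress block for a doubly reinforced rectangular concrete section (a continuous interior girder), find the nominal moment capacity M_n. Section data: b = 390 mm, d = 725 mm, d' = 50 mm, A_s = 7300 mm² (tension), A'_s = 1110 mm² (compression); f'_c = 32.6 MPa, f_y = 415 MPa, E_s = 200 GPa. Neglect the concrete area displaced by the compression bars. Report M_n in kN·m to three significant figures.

Assume both tension and compression steel yield.
Net tension couple steel: A_s − A'_s = 6190 mm².
a = (A_s − A'_s) f_y / (0.85 f'_c b) = 2568850/(0.85 × 32.6 × 390) = 237.70 mm.
c = a/β₁ = 237.70/0.817 = 290.94 mm; ε'_s = 0.003(c − d')/c = 0.0025 ≥ f_y/E_s = 0.0021, so compression steel does yield.
M_n = (A_s − A'_s) f_y (d − a/2) + A'_s f_y (d − d') = [2568850 × (725 − 118.85) + 460650 × (725 − 50)] × 10⁻⁶ = 1557.11 + 310.94 = 1868.05 kN·m.

M_n ≈ 1870 kN·m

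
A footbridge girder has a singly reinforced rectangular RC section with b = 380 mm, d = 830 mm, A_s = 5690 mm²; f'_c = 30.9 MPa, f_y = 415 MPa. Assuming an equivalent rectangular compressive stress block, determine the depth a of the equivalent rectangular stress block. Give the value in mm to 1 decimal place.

a ≈ 236.6 mm

T = A_s f_y = 5690 × 415 = 2361350 N = 2361.35 kN.
Setting C = 0.85 f'_c a b equal to T: a = 2361350/(0.85 × 30.9 × 380) = 236.6 mm.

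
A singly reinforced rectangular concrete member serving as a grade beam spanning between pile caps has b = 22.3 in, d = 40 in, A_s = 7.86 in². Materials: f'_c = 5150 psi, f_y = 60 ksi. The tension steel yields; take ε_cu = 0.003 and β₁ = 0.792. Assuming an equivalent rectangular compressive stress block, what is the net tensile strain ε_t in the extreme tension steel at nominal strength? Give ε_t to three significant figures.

a = A_s f_y/(0.85 f'_c b) = 4.831 in.
β₁ = 0.792, so c = a/β₁ = 4.831/0.792 = 6.100 in.
From the linear strain diagram with ε_cu = 0.003: ε_t = 0.003 (d − c)/c = 0.003 × (40 − 6.100)/6.100 = 0.0167.
Since ε_t ≥ 0.005, the section is tension-controlled.

ε_t ≈ 0.0167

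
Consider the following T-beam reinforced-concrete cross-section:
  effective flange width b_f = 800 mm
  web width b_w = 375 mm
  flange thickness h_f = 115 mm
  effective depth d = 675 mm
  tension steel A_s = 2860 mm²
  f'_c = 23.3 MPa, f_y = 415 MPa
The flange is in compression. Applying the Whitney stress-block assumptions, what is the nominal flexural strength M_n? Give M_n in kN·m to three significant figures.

M_n ≈ 757 kN·m

Tension: T = A_s f_y = 2860 × 415 = 1186900 N.
Try a within the flange: a = T/(0.85 f'_c b_f) = 1186900/(0.85 × 23.3 × 800) = 74.91 mm.
Since a = 74.91 ≤ h_f = 115 mm, the stress block lies entirely in the flange; analyse as a rectangular beam of width b_f.
M_n = T(d − a/2) = 1186900 × (675 − 37.455) = 756.70 × 10⁶ N·mm.
M_n = 756.70 kN·m.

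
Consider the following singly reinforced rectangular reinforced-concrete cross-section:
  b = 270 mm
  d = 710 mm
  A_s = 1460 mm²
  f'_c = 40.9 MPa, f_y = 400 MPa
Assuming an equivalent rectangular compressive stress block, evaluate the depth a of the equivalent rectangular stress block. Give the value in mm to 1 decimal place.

T = A_s f_y = 1460 × 400 = 584000 N = 584 kN.
Setting C = 0.85 f'_c a b equal to T: a = 584000/(0.85 × 40.9 × 270) = 62.2 mm.

a ≈ 62.2 mm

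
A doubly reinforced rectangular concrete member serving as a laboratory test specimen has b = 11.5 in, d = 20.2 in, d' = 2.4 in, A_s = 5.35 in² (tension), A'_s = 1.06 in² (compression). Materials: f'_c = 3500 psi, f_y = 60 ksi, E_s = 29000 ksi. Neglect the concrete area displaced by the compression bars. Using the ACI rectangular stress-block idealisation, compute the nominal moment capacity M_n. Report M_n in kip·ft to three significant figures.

M_n ≈ 447 kip·ft

Assume both steels yield.
a = (A_s − A'_s) f_y/(0.85 f'_c b) = (5.35 − 1.06) × 60/(0.85 × 3.5 × 11.5) = 7.524 in.
c = a/β₁ = 7.524/0.85 = 8.852 in; ε'_s = 0.003(c − d')/c = 0.0022 ≥ ε_y = 0.0021, so the compression steel yields.
M_n = (A_s − A'_s) f_y (d − a/2) + A'_s f_y (d − d') = 257.4 × (20.2 − 3.762) + 63.6 × (20.2 − 2.4) = 4231.1 + 1132.1 = 5363.2 kip·in = 5363.2/12 = 446.93 kip·ft.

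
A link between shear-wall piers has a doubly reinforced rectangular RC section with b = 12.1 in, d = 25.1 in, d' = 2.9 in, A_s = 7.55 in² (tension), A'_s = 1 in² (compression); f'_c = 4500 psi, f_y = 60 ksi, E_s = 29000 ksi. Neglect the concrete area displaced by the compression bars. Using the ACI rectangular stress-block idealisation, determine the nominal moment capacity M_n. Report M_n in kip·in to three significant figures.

Assume both steels yield.
a = (A_s − A'_s) f_y/(0.85 f'_c b) = (7.55 − 1) × 60/(0.85 × 4.5 × 12.1) = 8.491 in.
c = a/β₁ = 8.491/0.825 = 10.292 in; ε'_s = 0.003(c − d')/c = 0.0022 ≥ ε_y = 0.0021, so the compression steel yields.
M_n = (A_s − A'_s) f_y (d − a/2) + A'_s f_y (d − d') = 393 × (25.1 − 4.2455) + 60 × (25.1 − 2.9) = 8195.8 + 1332.0 = 9527.8 kip·in.

M_n ≈ 9530 kip·in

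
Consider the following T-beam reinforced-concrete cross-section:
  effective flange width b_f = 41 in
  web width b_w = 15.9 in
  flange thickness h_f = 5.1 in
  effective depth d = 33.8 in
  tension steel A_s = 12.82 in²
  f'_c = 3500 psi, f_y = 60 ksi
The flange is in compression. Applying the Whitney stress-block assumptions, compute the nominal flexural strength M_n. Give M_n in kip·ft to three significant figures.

Tension: T = A_s f_y = 12.82 × 60 = 769.2 kips.
Try a within the flange: a = T/(0.85 f'_c b_f) = 769.2/(0.85 × 3.5 × 41) = 6.306 in.
a = 6.306 > h_f = 5.1 in: the block extends into the web. Split into flange-overhang and web parts.
C_f = 0.85 f'_c (b_f − b_w) h_f = 0.85 × 3.5 × (41 − 15.9) × 5.1 = 380.8 kips.
Remaining web compression depth: a_w = (T − C_f)/(0.85 f'_c b_w) = (769.2 − 380.8)/(0.85 × 3.5 × 15.9) = 8.211 in.
M_n = C_f(d − h_f/2) + (T − C_f)(d − a_w/2) = 380.8 × (33.8 − 2.55) + 388.4 × (33.8 − 4.1055) = 11900.0 + 11533.3 = 23433.3 kip·in.
M_n = 23433.3/12 = 1952.78 kip·ft.

M_n ≈ 1950 kip·ft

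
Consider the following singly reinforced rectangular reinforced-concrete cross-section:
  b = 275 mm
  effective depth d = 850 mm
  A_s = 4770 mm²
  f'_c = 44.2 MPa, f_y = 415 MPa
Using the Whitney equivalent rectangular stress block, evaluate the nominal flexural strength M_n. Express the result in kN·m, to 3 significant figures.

M_n ≈ 1490 kN·m

T = A_s f_y = 4770 × 415 = 1979550 N = 1979.55 kN.
From C = T: a = T/(0.85 f'_c b) = 1979550/(0.85 × 44.2 × 275) = 191.60 mm.
M_n = T(d − a/2) = 1979.55 kN × (850 − 95.8) mm = 1492.98 kN·m.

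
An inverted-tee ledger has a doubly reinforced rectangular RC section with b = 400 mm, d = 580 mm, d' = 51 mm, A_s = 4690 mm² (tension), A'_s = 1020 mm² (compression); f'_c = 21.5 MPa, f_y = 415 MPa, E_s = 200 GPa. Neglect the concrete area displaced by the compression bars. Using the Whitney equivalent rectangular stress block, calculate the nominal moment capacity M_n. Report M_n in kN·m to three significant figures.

M_n ≈ 949 kN·m

Assume both tension and compression steel yield.
Net tension couple steel: A_s − A'_s = 3670 mm².
a = (A_s − A'_s) f_y / (0.85 f'_c b) = 1523050/(0.85 × 21.5 × 400) = 208.35 mm.
c = a/β₁ = 208.35/0.85 = 245.12 mm; ε'_s = 0.003(c − d')/c = 0.0024 ≥ f_y/E_s = 0.0021, so compression steel does yield.
M_n = (A_s − A'_s) f_y (d − a/2) + A'_s f_y (d − d') = [1523050 × (580 − 104.175) + 423300 × (580 − 51)] × 10⁻⁶ = 724.71 + 223.93 = 948.64 kN·m.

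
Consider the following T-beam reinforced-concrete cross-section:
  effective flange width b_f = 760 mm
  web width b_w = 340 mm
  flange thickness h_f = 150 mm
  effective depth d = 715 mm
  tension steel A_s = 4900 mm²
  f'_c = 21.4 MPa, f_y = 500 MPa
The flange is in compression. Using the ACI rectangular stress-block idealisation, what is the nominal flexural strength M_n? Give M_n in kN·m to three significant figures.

Tension: T = A_s f_y = 4900 × 500 = 2450000 N.
Try a within the flange: a = T/(0.85 f'_c b_f) = 2450000/(0.85 × 21.4 × 760) = 177.22 mm.
a = 177.22 > h_f = 150 mm: the block extends into the web. Split into flange-overhang and web parts.
C_f = 0.85 f'_c (b_f − b_w) h_f = 0.85 × 21.4 × (760 − 340) × 150 = 1145970 N.
Remaining web compression depth: a_w = (T − C_f)/(0.85 f'_c b_w) = (2450000 − 1145970)/(0.85 × 21.4 × 340) = 210.85 mm.
M_n = C_f(d − h_f/2) + (T − C_f)(d − a_w/2) = 1145970 × (715 − 75) + 1304030 × (715 − 105.425) = 733.42 + 794.90 = 1528.32 × 10⁶ N·mm.
M_n = 1528.32 kN·m.

M_n ≈ 1530 kN·m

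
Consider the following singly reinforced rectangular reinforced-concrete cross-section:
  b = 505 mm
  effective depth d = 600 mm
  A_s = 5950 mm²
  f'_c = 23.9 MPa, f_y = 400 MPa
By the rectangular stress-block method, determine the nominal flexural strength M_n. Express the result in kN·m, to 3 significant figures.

M_n ≈ 1150 kN·m

T = A_s f_y = 5950 × 400 = 2380000 N = 2380 kN.
From C = T: a = T/(0.85 f'_c b) = 2380000/(0.85 × 23.9 × 505) = 231.99 mm.
M_n = T(d − a/2) = 2380 kN × (600 − 115.995) mm = 1151.93 kN·m.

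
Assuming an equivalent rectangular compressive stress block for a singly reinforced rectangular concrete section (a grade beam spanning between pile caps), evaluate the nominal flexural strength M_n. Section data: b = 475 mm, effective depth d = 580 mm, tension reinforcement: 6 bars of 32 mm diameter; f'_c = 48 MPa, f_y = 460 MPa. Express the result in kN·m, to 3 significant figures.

M_n ≈ 1160 kN·m

A_s = 6 × 804 = 4824 mm².
T = A_s f_y = 4824 × 460 = 2219040 N = 2219.04 kN.
From C = T: a = T/(0.85 f'_c b) = 2219040/(0.85 × 48 × 475) = 114.50 mm.
M_n = T(d − a/2) = 2219.04 kN × (580 − 57.25) mm = 1160.00 kN·m.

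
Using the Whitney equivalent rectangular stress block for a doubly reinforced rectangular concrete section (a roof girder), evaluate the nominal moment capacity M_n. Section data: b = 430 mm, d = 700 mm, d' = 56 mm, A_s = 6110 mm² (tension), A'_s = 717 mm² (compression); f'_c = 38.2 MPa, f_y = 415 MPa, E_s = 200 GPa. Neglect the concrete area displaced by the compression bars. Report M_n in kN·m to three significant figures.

M_n ≈ 1580 kN·m

Assume both tension and compression steel yield.
Net tension couple steel: A_s − A'_s = 5393 mm².
a = (A_s − A'_s) f_y / (0.85 f'_c b) = 2238095/(0.85 × 38.2 × 430) = 160.30 mm.
c = a/β₁ = 160.30/0.777 = 206.31 mm; ε'_s = 0.003(c − d')/c = 0.0022 ≥ f_y/E_s = 0.0021, so compression steel does yield.
M_n = (A_s − A'_s) f_y (d − a/2) + A'_s f_y (d − d') = [2238095 × (700 − 80.15) + 297555 × (700 − 56)] × 10⁻⁶ = 1387.28 + 191.63 = 1578.91 kN·m.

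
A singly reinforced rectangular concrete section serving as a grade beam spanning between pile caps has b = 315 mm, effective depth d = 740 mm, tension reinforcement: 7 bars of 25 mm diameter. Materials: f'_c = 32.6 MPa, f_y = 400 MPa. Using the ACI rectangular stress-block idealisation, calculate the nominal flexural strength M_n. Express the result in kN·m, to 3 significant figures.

M_n ≈ 909 kN·m

A_s = 7 × 491 = 3437 mm².
T = A_s f_y = 3437 × 400 = 1374800 N = 1374.8 kN.
From C = T: a = T/(0.85 f'_c b) = 1374800/(0.85 × 32.6 × 315) = 157.50 mm.
M_n = T(d − a/2) = 1374.8 kN × (740 − 78.75) mm = 909.09 kN·m.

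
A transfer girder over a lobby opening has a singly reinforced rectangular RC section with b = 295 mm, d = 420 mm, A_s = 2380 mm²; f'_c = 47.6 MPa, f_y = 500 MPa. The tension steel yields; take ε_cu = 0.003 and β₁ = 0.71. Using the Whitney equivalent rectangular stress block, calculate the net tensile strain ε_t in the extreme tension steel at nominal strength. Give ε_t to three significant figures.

a = A_s f_y/(0.85 f'_c b) = 99.70 mm.
β₁ = 0.71, so c = a/β₁ = 99.70/0.71 = 140.42 mm.
From the linear strain diagram with ε_cu = 0.003: ε_t = 0.003 (d − c)/c = 0.003 × (420 − 140.42)/140.42 = 0.00597.
Since ε_t ≥ 0.005, the section is tension-controlled.

ε_t ≈ 0.00597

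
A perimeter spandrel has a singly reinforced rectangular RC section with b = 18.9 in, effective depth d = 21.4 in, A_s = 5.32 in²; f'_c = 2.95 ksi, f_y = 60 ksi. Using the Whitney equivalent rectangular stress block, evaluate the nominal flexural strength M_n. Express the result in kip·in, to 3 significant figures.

T = A_s f_y = 5.32 × 60 = 319.2 kips.
a = T/(0.85 f'_c b) = 319.2/(0.85 × 2.95 × 18.9) = 6.735 in.
M_n = T(d − a/2) = 319.2 × (21.4 − 3.3675) = 5756.0 kip·in.

M_n ≈ 5760 kip·in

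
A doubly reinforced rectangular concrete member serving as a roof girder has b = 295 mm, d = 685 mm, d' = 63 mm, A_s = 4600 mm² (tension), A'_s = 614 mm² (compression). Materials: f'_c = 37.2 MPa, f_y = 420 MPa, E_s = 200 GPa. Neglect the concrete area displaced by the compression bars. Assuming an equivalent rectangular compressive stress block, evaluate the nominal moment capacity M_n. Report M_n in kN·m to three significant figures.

M_n ≈ 1160 kN·m

Assume both tension and compression steel yield.
Net tension couple steel: A_s − A'_s = 3986 mm².
a = (A_s − A'_s) f_y / (0.85 f'_c b) = 1674120/(0.85 × 37.2 × 295) = 179.47 mm.
c = a/β₁ = 179.47/0.784 = 228.92 mm; ε'_s = 0.003(c − d')/c = 0.0022 ≥ f_y/E_s = 0.0021, so compression steel does yield.
M_n = (A_s − A'_s) f_y (d − a/2) + A'_s f_y (d − d') = [1674120 × (685 − 89.735) + 257880 × (685 − 63)] × 10⁻⁶ = 996.55 + 160.40 = 1156.95 kN·m.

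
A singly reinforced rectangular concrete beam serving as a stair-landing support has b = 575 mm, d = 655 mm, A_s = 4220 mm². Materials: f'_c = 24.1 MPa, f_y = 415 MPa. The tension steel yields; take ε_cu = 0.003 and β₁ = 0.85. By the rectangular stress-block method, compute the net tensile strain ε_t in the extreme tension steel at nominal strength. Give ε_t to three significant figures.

ε_t ≈ 0.00823

a = A_s f_y/(0.85 f'_c b) = 148.68 mm.
β₁ = 0.85, so c = a/β₁ = 148.68/0.85 = 174.92 mm.
From the linear strain diagram with ε_cu = 0.003: ε_t = 0.003 (d − c)/c = 0.003 × (655 − 174.92)/174.92 = 0.00823.
Since ε_t ≥ 0.005, the section is tension-controlled.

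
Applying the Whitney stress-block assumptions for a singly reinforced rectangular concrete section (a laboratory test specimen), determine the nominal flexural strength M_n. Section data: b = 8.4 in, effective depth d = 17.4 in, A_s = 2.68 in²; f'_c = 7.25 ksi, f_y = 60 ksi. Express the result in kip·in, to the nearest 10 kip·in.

T = A_s f_y = 2.68 × 60 = 160.8 kips.
a = T/(0.85 f'_c b) = 160.8/(0.85 × 7.25 × 8.4) = 3.106 in.
M_n = T(d − a/2) = 160.8 × (17.4 − 1.553) = 2548.2 kip·in.

M_n ≈ 2550 kip·in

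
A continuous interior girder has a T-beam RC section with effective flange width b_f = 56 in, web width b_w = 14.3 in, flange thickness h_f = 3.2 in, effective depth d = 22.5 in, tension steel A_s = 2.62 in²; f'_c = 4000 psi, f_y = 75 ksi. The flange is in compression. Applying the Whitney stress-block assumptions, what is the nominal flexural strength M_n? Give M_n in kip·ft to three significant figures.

M_n ≈ 360 kip·ft

Tension: T = A_s f_y = 2.62 × 75 = 196.5 kips.
Try a within the flange: a = T/(0.85 f'_c b_f) = 196.5/(0.85 × 4 × 56) = 1.032 in.
Since a = 1.032 ≤ h_f = 3.2 in, the stress block lies entirely in the flange; analyse as a rectangular beam of width b_f.
M_n = T(d − a/2) = 196.5 × (22.5 − 0.516) = 4319.9 kip·in.
M_n = 4319.9/12 = 359.99 kip·ft.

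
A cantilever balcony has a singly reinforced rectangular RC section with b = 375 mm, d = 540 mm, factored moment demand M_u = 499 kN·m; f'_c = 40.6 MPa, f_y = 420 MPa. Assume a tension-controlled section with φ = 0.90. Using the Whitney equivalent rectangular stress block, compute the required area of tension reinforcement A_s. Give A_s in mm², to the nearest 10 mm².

M_n = M_u/φ = 499/0.90 = 554.444 kN·m.
With M_n = 0.85 f'_c a b (d − a/2), solve the quadratic for a:
a = d − √(d² − 2M_n/(0.85 f'_c b)) = 540 − √(540² − 2 × 554.444×10⁶/(0.85 × 40.6 × 375)) = 86.22 mm.
A_s = 0.85 f'_c a b / f_y = 0.85 × 40.6 × 86.22 × 375 / 420 = 2656.7 mm².

A_s ≈ 2660 mm²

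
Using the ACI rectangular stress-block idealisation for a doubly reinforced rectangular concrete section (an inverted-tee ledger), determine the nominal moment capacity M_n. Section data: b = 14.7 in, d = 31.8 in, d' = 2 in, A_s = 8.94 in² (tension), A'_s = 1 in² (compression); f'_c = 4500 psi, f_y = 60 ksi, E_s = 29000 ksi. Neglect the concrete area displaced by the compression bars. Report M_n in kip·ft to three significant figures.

Assume both steels yield.
a = (A_s − A'_s) f_y/(0.85 f'_c b) = (8.94 − 1) × 60/(0.85 × 4.5 × 14.7) = 8.473 in.
c = a/β₁ = 8.473/0.825 = 10.270 in; ε'_s = 0.003(c − d')/c = 0.0024 ≥ ε_y = 0.0021, so the compression steel yields.
M_n = (A_s − A'_s) f_y (d − a/2) + A'_s f_y (d − d') = 476.4 × (31.8 − 4.2365) + 60 × (31.8 − 2) = 13131.3 + 1788.0 = 14919.3 kip·in = 14919.3/12 = 1243.28 kip·ft.

M_n ≈ 1240 kip·ft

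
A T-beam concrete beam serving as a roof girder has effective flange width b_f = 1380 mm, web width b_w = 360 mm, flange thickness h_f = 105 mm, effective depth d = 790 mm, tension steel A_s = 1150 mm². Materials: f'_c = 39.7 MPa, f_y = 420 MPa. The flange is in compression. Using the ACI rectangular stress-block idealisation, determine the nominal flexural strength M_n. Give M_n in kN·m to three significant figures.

Tension: T = A_s f_y = 1150 × 420 = 483000 N.
Try a within the flange: a = T/(0.85 f'_c b_f) = 483000/(0.85 × 39.7 × 1380) = 10.37 mm.
Since a = 10.37 ≤ h_f = 105 mm, the stress block lies entirely in the flange; analyse as a rectangular beam of width b_f.
M_n = T(d − a/2) = 483000 × (790 − 5.185) = 379.07 × 10⁶ N·mm.
M_n = 379.07 kN·m.

M_n ≈ 379 kN·m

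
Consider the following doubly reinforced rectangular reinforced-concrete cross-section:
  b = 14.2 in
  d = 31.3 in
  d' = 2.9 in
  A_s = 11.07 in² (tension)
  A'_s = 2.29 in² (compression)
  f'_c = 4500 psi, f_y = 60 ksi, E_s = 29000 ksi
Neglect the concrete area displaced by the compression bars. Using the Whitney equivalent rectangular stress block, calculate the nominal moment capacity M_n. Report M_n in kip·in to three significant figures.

M_n ≈ 17800 kip·in

Assume both steels yield.
a = (A_s − A'_s) f_y/(0.85 f'_c b) = (11.07 − 2.29) × 60/(0.85 × 4.5 × 14.2) = 9.699 in.
c = a/β₁ = 9.699/0.825 = 11.756 in; ε'_s = 0.003(c − d')/c = 0.0023 ≥ ε_y = 0.0021, so the compression steel yields.
M_n = (A_s − A'_s) f_y (d − a/2) + A'_s f_y (d − d') = 526.8 × (31.3 − 4.8495) + 137.4 × (31.3 − 2.9) = 13934.1 + 3902.2 = 17836.3 kip·in.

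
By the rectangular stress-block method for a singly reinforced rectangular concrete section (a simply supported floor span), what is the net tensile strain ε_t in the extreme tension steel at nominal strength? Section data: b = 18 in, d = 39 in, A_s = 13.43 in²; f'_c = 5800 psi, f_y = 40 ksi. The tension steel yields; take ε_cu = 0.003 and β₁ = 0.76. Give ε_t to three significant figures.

ε_t ≈ 0.0117

a = A_s f_y/(0.85 f'_c b) = 6.054 in.
β₁ = 0.76, so c = a/β₁ = 6.054/0.76 = 7.966 in.
From the linear strain diagram with ε_cu = 0.003: ε_t = 0.003 (d − c)/c = 0.003 × (39 − 7.966)/7.966 = 0.0117.
Since ε_t ≥ 0.005, the section is tension-controlled.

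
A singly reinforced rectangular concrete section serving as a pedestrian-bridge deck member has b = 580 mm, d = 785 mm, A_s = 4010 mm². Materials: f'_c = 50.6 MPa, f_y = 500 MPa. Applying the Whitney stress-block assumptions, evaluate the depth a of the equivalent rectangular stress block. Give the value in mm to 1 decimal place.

T = A_s f_y = 4010 × 500 = 2005000 N = 2005 kN.
Setting C = 0.85 f'_c a b equal to T: a = 2005000/(0.85 × 50.6 × 580) = 80.4 mm.

a ≈ 80.4 mm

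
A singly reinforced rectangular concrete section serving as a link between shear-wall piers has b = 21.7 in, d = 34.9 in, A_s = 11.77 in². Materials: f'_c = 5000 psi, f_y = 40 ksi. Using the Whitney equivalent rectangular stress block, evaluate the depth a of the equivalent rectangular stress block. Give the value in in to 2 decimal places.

a ≈ 5.10 in

T = A_s f_y = 11.77 × 40 = 470.8 kips.
a = T/(0.85 f'_c b) = 470.8/(0.85 × 5 × 21.7) = 5.10 in.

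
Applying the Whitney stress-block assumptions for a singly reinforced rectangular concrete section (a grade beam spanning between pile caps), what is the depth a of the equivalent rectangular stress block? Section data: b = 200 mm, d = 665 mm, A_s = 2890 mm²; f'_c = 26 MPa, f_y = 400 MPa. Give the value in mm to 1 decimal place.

T = A_s f_y = 2890 × 400 = 1156000 N = 1156 kN.
Setting C = 0.85 f'_c a b equal to T: a = 1156000/(0.85 × 26 × 200) = 261.5 mm.

a ≈ 261.5 mm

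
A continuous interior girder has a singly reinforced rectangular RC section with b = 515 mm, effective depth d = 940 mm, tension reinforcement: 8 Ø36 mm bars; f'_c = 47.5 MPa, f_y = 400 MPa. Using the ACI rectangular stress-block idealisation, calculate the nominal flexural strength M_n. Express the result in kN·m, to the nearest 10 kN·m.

M_n ≈ 2810 kN·m

A_s = 8 × 1018 = 8144 mm².
T = A_s f_y = 8144 × 400 = 3257600 N = 3257.6 kN.
From C = T: a = T/(0.85 f'_c b) = 3257600/(0.85 × 47.5 × 515) = 156.67 mm.
M_n = T(d − a/2) = 3257.6 kN × (940 − 78.335) mm = 2806.96 kN·m.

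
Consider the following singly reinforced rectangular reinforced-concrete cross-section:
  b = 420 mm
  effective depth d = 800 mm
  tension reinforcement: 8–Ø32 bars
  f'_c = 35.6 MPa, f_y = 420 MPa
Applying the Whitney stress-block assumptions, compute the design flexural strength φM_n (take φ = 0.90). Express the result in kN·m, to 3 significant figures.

A_s = 8 × 804 = 6432 mm².
T = A_s f_y = 6432 × 420 = 2701440 N = 2701.44 kN.
From C = T: a = T/(0.85 f'_c b) = 2701440/(0.85 × 35.6 × 420) = 212.56 mm.
M_n = T(d − a/2) = 2701.44 kN × (800 − 106.28) mm = 1874.04 kN·m.
φM_n = 0.90 × 1874.04 = 1686.64 kN·m.

φM_n ≈ 1690 kN·m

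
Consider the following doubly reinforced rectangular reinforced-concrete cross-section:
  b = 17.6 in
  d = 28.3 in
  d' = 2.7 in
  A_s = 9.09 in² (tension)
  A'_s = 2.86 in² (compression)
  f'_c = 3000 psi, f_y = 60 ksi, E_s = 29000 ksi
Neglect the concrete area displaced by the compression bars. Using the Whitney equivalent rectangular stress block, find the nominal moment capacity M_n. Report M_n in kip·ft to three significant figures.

M_n ≈ 1120 kip·ft

Assume both steels yield.
a = (A_s − A'_s) f_y/(0.85 f'_c b) = (9.09 − 2.86) × 60/(0.85 × 3 × 17.6) = 8.329 in.
c = a/β₁ = 8.329/0.85 = 9.799 in; ε'_s = 0.003(c − d')/c = 0.0022 ≥ ε_y = 0.0021, so the compression steel yields.
M_n = (A_s − A'_s) f_y (d − a/2) + A'_s f_y (d − d') = 373.8 × (28.3 − 4.1645) + 171.6 × (28.3 − 2.7) = 9021.8 + 4393.0 = 13414.8 kip·in = 13414.8/12 = 1117.90 kip·ft.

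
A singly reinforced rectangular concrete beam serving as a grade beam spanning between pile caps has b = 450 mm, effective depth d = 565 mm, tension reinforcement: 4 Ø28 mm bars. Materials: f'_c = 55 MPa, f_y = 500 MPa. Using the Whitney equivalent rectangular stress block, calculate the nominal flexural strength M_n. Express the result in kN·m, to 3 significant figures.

M_n ≈ 660 kN·m

A_s = 4 × 616 = 2464 mm².
T = A_s f_y = 2464 × 500 = 1232000 N = 1232 kN.
From C = T: a = T/(0.85 f'_c b) = 1232000/(0.85 × 55 × 450) = 58.56 mm.
M_n = T(d − a/2) = 1232 kN × (565 − 29.28) mm = 660.01 kN·m.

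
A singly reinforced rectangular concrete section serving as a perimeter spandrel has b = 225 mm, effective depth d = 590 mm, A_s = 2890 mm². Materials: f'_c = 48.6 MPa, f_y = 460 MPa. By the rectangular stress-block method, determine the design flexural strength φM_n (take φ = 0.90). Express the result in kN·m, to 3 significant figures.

φM_n ≈ 620 kN·m

T = A_s f_y = 2890 × 460 = 1329400 N = 1329.4 kN.
From C = T: a = T/(0.85 f'_c b) = 1329400/(0.85 × 48.6 × 225) = 143.03 mm.
M_n = T(d − a/2) = 1329.4 kN × (590 − 71.515) mm = 689.27 kN·m.
φM_n = 0.90 × 689.27 = 620.34 kN·m.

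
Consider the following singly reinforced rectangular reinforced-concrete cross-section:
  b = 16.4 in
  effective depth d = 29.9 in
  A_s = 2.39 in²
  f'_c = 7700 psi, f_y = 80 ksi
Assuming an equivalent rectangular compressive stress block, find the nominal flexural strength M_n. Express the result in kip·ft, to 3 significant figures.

T = A_s f_y = 2.39 × 80 = 191.2 kips.
a = T/(0.85 f'_c b) = 191.2/(0.85 × 7.7 × 16.4) = 1.781 in.
M_n = T(d − a/2) = 191.2 × (29.9 − 0.8905) = 5546.6 kip·in = 5546.6/12 = 462.22 kip·ft.

M_n ≈ 462 kip·ft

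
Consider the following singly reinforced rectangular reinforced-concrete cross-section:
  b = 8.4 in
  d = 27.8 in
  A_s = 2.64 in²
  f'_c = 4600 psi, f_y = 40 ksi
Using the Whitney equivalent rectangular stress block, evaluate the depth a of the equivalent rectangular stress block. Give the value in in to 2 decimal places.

T = A_s f_y = 2.64 × 40 = 105.6 kips.
a = T/(0.85 f'_c b) = 105.6/(0.85 × 4.6 × 8.4) = 3.22 in.

a ≈ 3.22 in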